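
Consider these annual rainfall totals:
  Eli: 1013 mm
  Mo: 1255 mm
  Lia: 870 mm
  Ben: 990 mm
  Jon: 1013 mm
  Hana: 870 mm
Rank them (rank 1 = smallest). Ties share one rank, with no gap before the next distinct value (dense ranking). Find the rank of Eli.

Sorted (ascending): 870, 870, 990, 1013, 1013, 1255
The 2 values of 870 share dense rank 1.
The 2 values of 1013 share dense rank 3.
Remaining distinct values take the next consecutive integers.
Eli has value 1013 mm → rank 3.

3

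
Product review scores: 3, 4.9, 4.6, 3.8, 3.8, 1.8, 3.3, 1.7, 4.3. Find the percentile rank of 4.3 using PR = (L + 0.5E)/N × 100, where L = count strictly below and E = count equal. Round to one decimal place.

72.2

N = 9.
Strictly below 4.3: 6. Equal to 4.3: 1.
PR = (6 + 0.5·1)/9 × 100 = 72.2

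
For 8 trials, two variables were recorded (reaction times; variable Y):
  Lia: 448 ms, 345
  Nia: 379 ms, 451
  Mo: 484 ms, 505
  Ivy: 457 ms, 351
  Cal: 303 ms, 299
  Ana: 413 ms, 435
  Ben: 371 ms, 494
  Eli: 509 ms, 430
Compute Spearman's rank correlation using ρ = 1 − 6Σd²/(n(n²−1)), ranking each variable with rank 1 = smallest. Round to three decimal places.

Ranks of variable 1: 5, 3, 7, 6, 1, 4, 2, 8
Ranks of variable 2: 2, 6, 8, 3, 1, 5, 7, 4
d = r₁ − r₂: 3, -3, -1, 3, 0, -1, -5, 4
d²: 9, 9, 1, 9, 0, 1, 25, 16; Σd² = 70
ρ = 1 − 6·70/(8·63) = 1 − 420/504 = 0.167

0.167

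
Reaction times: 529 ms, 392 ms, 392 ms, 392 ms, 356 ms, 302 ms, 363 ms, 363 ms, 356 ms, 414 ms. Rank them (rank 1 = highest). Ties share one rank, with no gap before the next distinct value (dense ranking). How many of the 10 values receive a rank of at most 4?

7

Sorted (descending): 529, 414, 392, 392, 392, 363, 363, 356, 356, 302
The 3 values of 392 share dense rank 3.
The 2 values of 363 share dense rank 4.
The 2 values of 356 share dense rank 5.
Remaining distinct values take the next consecutive integers.
Ranks ≤ 4: {1, 2, 3, 3, 3, 4, 4} → 7 values.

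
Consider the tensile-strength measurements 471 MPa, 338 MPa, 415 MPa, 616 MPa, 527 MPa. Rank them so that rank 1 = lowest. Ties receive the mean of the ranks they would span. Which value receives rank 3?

471

Sorted (ascending): 338, 415, 471, 527, 616
No ties — each value takes its position as its rank.
Rank 3 → value 471.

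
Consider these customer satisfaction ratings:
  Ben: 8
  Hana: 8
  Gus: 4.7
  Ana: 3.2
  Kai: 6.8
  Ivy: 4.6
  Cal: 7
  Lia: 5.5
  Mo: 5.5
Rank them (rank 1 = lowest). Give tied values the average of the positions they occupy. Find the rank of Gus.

Sorted (ascending): 3.2, 4.6, 4.7, 5.5, 5.5, 6.8, 7, 8, 8
The 2 values of 5.5 occupy positions 4–5 → average rank (4+5)/2 = 4.5.
The 2 values of 8 occupy positions 8–9 → average rank (8+9)/2 = 8.5.
Gus has value 4.7 → rank 3.

3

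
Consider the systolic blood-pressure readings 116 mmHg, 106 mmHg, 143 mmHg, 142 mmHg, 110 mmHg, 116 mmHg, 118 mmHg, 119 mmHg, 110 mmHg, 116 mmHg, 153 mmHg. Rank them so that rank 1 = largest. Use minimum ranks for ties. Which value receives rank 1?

Sorted (descending): 153, 143, 142, 119, 118, 116, 116, 116, 110, 110, 106
The 3 values of 116 occupy positions 6–8 → each gets rank 6.
The 2 values of 110 occupy positions 9–10 → each gets rank 9.
Rank 1 → value 153.

153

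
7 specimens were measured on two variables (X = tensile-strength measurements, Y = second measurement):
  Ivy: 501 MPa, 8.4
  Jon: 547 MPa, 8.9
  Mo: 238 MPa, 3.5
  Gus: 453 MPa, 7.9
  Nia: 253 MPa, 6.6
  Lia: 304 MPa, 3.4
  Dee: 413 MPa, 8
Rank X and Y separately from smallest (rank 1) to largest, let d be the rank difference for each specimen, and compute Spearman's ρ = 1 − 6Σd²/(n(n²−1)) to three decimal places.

Ranks of variable 1: 6, 7, 1, 5, 2, 3, 4
Ranks of variable 2: 6, 7, 2, 4, 3, 1, 5
d = r₁ − r₂: 0, 0, -1, 1, -1, 2, -1
d²: 0, 0, 1, 1, 1, 4, 1; Σd² = 8
ρ = 1 − 6·8/(7·48) = 1 − 48/336 = 0.857

0.857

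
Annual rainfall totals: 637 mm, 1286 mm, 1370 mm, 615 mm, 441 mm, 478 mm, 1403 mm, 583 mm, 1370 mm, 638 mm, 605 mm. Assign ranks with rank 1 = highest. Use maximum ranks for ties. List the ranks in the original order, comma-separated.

6, 4, 3, 7, 11, 10, 1, 9, 3, 5, 8

Sorted (descending): 1403, 1370, 1370, 1286, 638, 637, 615, 605, 583, 478, 441
The 2 values of 1370 occupy positions 2–3 → each gets rank 3.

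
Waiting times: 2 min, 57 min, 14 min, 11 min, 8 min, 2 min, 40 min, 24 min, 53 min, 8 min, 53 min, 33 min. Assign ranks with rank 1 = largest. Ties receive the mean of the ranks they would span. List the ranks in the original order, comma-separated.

Sorted (descending): 57, 53, 53, 40, 33, 24, 14, 11, 8, 8, 2, 2
The 2 values of 53 occupy positions 2–3 → average rank (2+3)/2 = 2.5.
The 2 values of 8 occupy positions 9–10 → average rank (9+10)/2 = 9.5.
The 2 values of 2 occupy positions 11–12 → average rank (11+12)/2 = 11.5.

11.5, 1, 7, 8, 9.5, 11.5, 4, 6, 2.5, 9.5, 2.5, 5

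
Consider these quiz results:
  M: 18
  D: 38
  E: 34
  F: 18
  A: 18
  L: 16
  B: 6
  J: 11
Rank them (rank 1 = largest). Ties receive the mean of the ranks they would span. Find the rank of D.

Sorted (descending): 38, 34, 18, 18, 18, 16, 11, 6
The 3 values of 18 occupy positions 3–5 → average rank 4.
D has value 38 → rank 1.

1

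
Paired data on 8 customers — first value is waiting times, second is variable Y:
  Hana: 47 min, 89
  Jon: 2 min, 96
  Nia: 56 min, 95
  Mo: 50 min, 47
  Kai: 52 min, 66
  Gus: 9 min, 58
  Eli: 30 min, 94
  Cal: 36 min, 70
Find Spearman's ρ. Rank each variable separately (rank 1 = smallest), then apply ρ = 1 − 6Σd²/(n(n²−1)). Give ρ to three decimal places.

-0.190

Ranks of variable 1: 5, 1, 8, 6, 7, 2, 3, 4
Ranks of variable 2: 5, 8, 7, 1, 3, 2, 6, 4
d = r₁ − r₂: 0, -7, 1, 5, 4, 0, -3, 0
d²: 0, 49, 1, 25, 16, 0, 9, 0; Σd² = 100
ρ = 1 − 6·100/(8·63) = 1 − 600/504 = -0.190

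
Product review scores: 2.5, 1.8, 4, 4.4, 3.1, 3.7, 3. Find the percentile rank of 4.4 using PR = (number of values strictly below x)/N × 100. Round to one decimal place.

85.7

N = 7.
Strictly below 4.4: 6. Equal to 4.4: 1.
PR = 6/7 × 100 = 85.7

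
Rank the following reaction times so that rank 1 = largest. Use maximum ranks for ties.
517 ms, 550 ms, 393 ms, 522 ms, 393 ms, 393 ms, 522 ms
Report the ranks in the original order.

4, 1, 7, 3, 7, 7, 3

Sorted (descending): 550, 522, 522, 517, 393, 393, 393
The 2 values of 522 occupy positions 2–3 → each gets rank 3.
The 3 values of 393 occupy positions 5–7 → each gets rank 7.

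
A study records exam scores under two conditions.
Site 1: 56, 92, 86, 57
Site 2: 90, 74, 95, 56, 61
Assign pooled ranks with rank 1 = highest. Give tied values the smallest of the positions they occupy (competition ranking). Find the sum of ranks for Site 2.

23

Sorted (descending): 95, 92, 90, 86, 74, 61, 57, 56, 56
The 2 values of 56 occupy positions 8–9 → each gets rank 8.
Site 2 values → pooled ranks: 90→3, 74→5, 95→1, 56→8, 61→6
Rank sum = 3 + 5 + 1 + 8 + 6 = 23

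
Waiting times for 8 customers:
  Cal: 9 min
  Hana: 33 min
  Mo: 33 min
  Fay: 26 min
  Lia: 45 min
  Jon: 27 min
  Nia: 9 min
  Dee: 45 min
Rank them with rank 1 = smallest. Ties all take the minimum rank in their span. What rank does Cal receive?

1

Sorted (ascending): 9, 9, 26, 27, 33, 33, 45, 45
The 2 values of 9 occupy positions 1–2 → each gets rank 1.
The 2 values of 33 occupy positions 5–6 → each gets rank 5.
The 2 values of 45 occupy positions 7–8 → each gets rank 7.
Cal has value 9 min → rank 1.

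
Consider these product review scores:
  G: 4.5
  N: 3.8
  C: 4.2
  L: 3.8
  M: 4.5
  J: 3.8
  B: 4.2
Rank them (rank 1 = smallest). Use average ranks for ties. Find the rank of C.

4.5

Sorted (ascending): 3.8, 3.8, 3.8, 4.2, 4.2, 4.5, 4.5
The 3 values of 3.8 occupy positions 1–3 → average rank 2.
The 2 values of 4.2 occupy positions 4–5 → average rank (4+5)/2 = 4.5.
The 2 values of 4.5 occupy positions 6–7 → average rank (6+7)/2 = 6.5.
C has value 4.2 → rank 4.5.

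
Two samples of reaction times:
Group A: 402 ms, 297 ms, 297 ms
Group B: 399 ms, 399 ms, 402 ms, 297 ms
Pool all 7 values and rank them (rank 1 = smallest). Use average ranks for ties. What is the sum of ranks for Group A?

Sorted (ascending): 297, 297, 297, 399, 399, 402, 402
The 3 values of 297 occupy positions 1–3 → average rank 2.
The 2 values of 399 occupy positions 4–5 → average rank (4+5)/2 = 4.5.
The 2 values of 402 occupy positions 6–7 → average rank (6+7)/2 = 6.5.
Group A values → pooled ranks: 402→6.5, 297→2, 297→2
Rank sum = 6.5 + 2 + 2 = 10.5

10.5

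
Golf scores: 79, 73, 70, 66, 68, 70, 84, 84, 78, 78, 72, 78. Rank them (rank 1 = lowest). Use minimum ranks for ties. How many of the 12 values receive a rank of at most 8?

Sorted (ascending): 66, 68, 70, 70, 72, 73, 78, 78, 78, 79, 84, 84
The 2 values of 70 occupy positions 3–4 → each gets rank 3.
The 3 values of 78 occupy positions 7–9 → each gets rank 7.
The 2 values of 84 occupy positions 11–12 → each gets rank 11.
Ranks ≤ 8: {1, 2, 3, 3, 5, 6, 7, 7, 7} → 9 values.

9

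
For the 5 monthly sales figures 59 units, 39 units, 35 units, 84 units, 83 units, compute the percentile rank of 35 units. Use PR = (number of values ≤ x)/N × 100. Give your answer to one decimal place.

20.0

N = 5.
Strictly below 35: 0. Equal to 35: 1.
PR = 1/5 × 100 = 20.0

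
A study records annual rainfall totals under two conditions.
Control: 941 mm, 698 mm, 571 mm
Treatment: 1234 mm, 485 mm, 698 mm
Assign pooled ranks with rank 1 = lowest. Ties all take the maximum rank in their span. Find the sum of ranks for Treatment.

11

Sorted (ascending): 485, 571, 698, 698, 941, 1234
The 2 values of 698 occupy positions 3–4 → each gets rank 4.
Treatment values → pooled ranks: 1234→6, 485→1, 698→4
Rank sum = 6 + 1 + 4 = 11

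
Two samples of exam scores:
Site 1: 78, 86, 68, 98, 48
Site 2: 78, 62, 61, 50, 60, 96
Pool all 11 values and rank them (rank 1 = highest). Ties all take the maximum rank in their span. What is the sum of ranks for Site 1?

26

Sorted (descending): 98, 96, 86, 78, 78, 68, 62, 61, 60, 50, 48
The 2 values of 78 occupy positions 4–5 → each gets rank 5.
Site 1 values → pooled ranks: 78→5, 86→3, 68→6, 98→1, 48→11
Rank sum = 5 + 3 + 6 + 1 + 11 = 26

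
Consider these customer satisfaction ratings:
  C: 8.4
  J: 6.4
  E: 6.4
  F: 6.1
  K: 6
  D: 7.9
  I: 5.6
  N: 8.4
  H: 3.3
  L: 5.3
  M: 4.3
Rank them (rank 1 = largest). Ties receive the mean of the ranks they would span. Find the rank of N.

Sorted (descending): 8.4, 8.4, 7.9, 6.4, 6.4, 6.1, 6, 5.6, 5.3, 4.3, 3.3
The 2 values of 8.4 occupy positions 1–2 → average rank (1+2)/2 = 1.5.
The 2 values of 6.4 occupy positions 4–5 → average rank (4+5)/2 = 4.5.
N has value 8.4 → rank 1.5.

1.5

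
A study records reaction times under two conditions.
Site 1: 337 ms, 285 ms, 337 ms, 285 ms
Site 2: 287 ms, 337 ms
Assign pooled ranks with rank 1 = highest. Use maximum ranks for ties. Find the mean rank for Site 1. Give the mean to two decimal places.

Sorted (descending): 337, 337, 337, 287, 285, 285
The 3 values of 337 occupy positions 1–3 → each gets rank 3.
The 2 values of 285 occupy positions 5–6 → each gets rank 6.
Site 1 values → pooled ranks: 337→3, 285→6, 337→3, 285→6
Mean rank = (3 + 6 + 3 + 6) / 4 = 4.50

4.50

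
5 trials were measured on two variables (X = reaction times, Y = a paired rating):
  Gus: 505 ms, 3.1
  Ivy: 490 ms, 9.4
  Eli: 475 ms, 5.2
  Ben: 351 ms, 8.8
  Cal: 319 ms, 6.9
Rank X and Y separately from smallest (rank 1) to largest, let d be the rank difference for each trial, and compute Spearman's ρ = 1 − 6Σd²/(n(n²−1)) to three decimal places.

-0.300

Ranks of variable 1: 5, 4, 3, 2, 1
Ranks of variable 2: 1, 5, 2, 4, 3
d = r₁ − r₂: 4, -1, 1, -2, -2
d²: 16, 1, 1, 4, 4; Σd² = 26
ρ = 1 − 6·26/(5·24) = 1 − 156/120 = -0.300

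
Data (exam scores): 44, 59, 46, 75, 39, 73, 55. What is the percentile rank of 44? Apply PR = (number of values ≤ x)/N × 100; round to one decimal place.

N = 7.
Strictly below 44: 1. Equal to 44: 1.
PR = 2/7 × 100 = 28.6

28.6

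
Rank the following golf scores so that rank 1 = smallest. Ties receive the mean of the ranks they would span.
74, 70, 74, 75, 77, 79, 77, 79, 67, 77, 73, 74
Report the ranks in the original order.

5, 2, 5, 7, 9, 11.5, 9, 11.5, 1, 9, 3, 5

Sorted (ascending): 67, 70, 73, 74, 74, 74, 75, 77, 77, 77, 79, 79
The 3 values of 74 occupy positions 4–6 → average rank 5.
The 3 values of 77 occupy positions 8–10 → average rank 9.
The 2 values of 79 occupy positions 11–12 → average rank (11+12)/2 = 11.5.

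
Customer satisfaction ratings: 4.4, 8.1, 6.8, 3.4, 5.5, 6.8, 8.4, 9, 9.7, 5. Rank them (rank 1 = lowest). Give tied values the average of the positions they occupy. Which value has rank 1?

3.4

Sorted (ascending): 3.4, 4.4, 5, 5.5, 6.8, 6.8, 8.1, 8.4, 9, 9.7
The 2 values of 6.8 occupy positions 5–6 → average rank (5+6)/2 = 5.5.
Rank 1 → value 3.4.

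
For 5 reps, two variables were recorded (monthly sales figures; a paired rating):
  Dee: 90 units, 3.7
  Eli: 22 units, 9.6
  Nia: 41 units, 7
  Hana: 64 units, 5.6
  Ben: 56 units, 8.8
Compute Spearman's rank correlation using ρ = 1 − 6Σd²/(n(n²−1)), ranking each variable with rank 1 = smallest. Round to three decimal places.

-0.900

Ranks of variable 1: 5, 1, 2, 4, 3
Ranks of variable 2: 1, 5, 3, 2, 4
d = r₁ − r₂: 4, -4, -1, 2, -1
d²: 16, 16, 1, 4, 1; Σd² = 38
ρ = 1 − 6·38/(5·24) = 1 − 228/120 = -0.900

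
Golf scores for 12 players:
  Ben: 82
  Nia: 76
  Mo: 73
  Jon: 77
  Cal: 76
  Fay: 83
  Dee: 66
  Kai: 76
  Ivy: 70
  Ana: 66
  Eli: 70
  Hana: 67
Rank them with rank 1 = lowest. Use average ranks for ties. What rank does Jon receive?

10

Sorted (ascending): 66, 66, 67, 70, 70, 73, 76, 76, 76, 77, 82, 83
The 2 values of 66 occupy positions 1–2 → average rank (1+2)/2 = 1.5.
The 2 values of 70 occupy positions 4–5 → average rank (4+5)/2 = 4.5.
The 3 values of 76 occupy positions 7–9 → average rank 8.
Jon has value 77 → rank 10.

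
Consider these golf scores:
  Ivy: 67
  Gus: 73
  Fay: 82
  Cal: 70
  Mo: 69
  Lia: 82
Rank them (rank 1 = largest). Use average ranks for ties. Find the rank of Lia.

1.5

Sorted (descending): 82, 82, 73, 70, 69, 67
The 2 values of 82 occupy positions 1–2 → average rank (1+2)/2 = 1.5.
Lia has value 82 → rank 1.5.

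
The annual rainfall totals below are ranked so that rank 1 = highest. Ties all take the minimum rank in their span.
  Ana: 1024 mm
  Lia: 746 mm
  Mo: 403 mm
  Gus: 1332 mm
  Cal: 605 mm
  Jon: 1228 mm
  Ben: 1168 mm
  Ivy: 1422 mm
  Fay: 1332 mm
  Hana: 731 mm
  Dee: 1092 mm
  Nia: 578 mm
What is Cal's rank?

10

Sorted (descending): 1422, 1332, 1332, 1228, 1168, 1092, 1024, 746, 731, 605, 578, 403
The 2 values of 1332 occupy positions 2–3 → each gets rank 2.
Cal has value 605 mm → rank 10.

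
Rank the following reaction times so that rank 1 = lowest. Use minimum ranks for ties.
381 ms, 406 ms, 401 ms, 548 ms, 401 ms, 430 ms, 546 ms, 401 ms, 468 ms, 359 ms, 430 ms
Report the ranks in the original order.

2, 6, 3, 11, 3, 7, 10, 3, 9, 1, 7

Sorted (ascending): 359, 381, 401, 401, 401, 406, 430, 430, 468, 546, 548
The 3 values of 401 occupy positions 3–5 → each gets rank 3.
The 2 values of 430 occupy positions 7–8 → each gets rank 7.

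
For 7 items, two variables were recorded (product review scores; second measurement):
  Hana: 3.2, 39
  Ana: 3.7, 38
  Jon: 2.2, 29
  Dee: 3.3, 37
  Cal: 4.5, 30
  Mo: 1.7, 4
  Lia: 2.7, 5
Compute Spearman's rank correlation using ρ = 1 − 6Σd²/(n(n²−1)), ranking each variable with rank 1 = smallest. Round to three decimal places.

Ranks of variable 1: 4, 6, 2, 5, 7, 1, 3
Ranks of variable 2: 7, 6, 3, 5, 4, 1, 2
d = r₁ − r₂: -3, 0, -1, 0, 3, 0, 1
d²: 9, 0, 1, 0, 9, 0, 1; Σd² = 20
ρ = 1 − 6·20/(7·48) = 1 − 120/336 = 0.643

0.643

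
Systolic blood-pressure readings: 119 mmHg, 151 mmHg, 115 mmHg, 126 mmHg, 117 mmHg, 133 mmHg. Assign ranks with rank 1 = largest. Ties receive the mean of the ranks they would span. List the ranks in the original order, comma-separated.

4, 1, 6, 3, 5, 2

Sorted (descending): 151, 133, 126, 119, 117, 115
No ties — each value takes its position as its rank.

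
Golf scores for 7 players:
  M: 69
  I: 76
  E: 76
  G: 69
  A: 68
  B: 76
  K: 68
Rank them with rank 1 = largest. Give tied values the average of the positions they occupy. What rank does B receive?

Sorted (descending): 76, 76, 76, 69, 69, 68, 68
The 3 values of 76 occupy positions 1–3 → average rank 2.
The 2 values of 69 occupy positions 4–5 → average rank (4+5)/2 = 4.5.
The 2 values of 68 occupy positions 6–7 → average rank (6+7)/2 = 6.5.
B has value 76 → rank 2.

2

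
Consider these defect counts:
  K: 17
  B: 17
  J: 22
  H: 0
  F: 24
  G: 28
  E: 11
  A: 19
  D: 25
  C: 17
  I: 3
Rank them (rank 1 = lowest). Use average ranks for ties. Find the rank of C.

5

Sorted (ascending): 0, 3, 11, 17, 17, 17, 19, 22, 24, 25, 28
The 3 values of 17 occupy positions 4–6 → average rank 5.
C has value 17 → rank 5.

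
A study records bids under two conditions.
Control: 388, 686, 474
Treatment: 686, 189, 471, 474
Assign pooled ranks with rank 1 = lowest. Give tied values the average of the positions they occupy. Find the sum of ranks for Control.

Sorted (ascending): 189, 388, 471, 474, 474, 686, 686
The 2 values of 474 occupy positions 4–5 → average rank (4+5)/2 = 4.5.
The 2 values of 686 occupy positions 6–7 → average rank (6+7)/2 = 6.5.
Control values → pooled ranks: 388→2, 686→6.5, 474→4.5
Rank sum = 2 + 6.5 + 4.5 = 13

13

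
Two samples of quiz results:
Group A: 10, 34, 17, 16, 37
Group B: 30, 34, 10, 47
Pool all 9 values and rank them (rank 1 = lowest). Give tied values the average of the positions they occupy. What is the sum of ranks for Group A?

Sorted (ascending): 10, 10, 16, 17, 30, 34, 34, 37, 47
The 2 values of 10 occupy positions 1–2 → average rank (1+2)/2 = 1.5.
The 2 values of 34 occupy positions 6–7 → average rank (6+7)/2 = 6.5.
Group A values → pooled ranks: 10→1.5, 34→6.5, 17→4, 16→3, 37→8
Rank sum = 1.5 + 6.5 + 4 + 3 + 8 = 23

23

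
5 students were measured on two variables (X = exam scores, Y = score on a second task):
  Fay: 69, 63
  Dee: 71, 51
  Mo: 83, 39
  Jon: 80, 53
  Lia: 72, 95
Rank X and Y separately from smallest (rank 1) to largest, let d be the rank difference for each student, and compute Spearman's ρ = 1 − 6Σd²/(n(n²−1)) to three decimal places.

-0.500

Ranks of variable 1: 1, 2, 5, 4, 3
Ranks of variable 2: 4, 2, 1, 3, 5
d = r₁ − r₂: -3, 0, 4, 1, -2
d²: 9, 0, 16, 1, 4; Σd² = 30
ρ = 1 − 6·30/(5·24) = 1 − 180/120 = -0.500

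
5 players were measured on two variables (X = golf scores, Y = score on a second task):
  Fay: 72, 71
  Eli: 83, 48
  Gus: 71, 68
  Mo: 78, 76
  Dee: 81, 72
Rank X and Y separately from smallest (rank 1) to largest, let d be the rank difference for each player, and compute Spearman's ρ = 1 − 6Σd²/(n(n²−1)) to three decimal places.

-0.100

Ranks of variable 1: 2, 5, 1, 3, 4
Ranks of variable 2: 3, 1, 2, 5, 4
d = r₁ − r₂: -1, 4, -1, -2, 0
d²: 1, 16, 1, 4, 0; Σd² = 22
ρ = 1 − 6·22/(5·24) = 1 − 132/120 = -0.100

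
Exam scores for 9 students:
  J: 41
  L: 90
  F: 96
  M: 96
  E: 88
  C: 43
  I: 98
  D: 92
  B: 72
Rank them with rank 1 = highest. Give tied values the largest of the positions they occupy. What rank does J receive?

9

Sorted (descending): 98, 96, 96, 92, 90, 88, 72, 43, 41
The 2 values of 96 occupy positions 2–3 → each gets rank 3.
J has value 41 → rank 9.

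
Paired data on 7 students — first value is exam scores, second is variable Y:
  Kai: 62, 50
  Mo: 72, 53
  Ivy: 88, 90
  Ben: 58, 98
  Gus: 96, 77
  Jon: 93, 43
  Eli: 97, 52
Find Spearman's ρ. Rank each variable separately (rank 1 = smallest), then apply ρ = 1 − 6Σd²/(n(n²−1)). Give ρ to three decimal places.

Ranks of variable 1: 2, 3, 4, 1, 6, 5, 7
Ranks of variable 2: 2, 4, 6, 7, 5, 1, 3
d = r₁ − r₂: 0, -1, -2, -6, 1, 4, 4
d²: 0, 1, 4, 36, 1, 16, 16; Σd² = 74
ρ = 1 − 6·74/(7·48) = 1 − 444/336 = -0.321

-0.321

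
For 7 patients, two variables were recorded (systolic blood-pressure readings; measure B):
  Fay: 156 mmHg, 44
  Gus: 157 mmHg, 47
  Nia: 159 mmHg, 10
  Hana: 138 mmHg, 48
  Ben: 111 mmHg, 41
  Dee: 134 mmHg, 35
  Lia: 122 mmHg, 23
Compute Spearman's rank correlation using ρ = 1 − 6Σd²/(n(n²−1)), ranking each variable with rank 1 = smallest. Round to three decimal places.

Ranks of variable 1: 5, 6, 7, 4, 1, 3, 2
Ranks of variable 2: 5, 6, 1, 7, 4, 3, 2
d = r₁ − r₂: 0, 0, 6, -3, -3, 0, 0
d²: 0, 0, 36, 9, 9, 0, 0; Σd² = 54
ρ = 1 − 6·54/(7·48) = 1 − 324/336 = 0.036

0.036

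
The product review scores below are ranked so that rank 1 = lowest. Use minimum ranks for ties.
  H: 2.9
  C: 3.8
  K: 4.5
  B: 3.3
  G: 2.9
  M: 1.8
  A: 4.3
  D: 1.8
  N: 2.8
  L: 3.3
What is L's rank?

6

Sorted (ascending): 1.8, 1.8, 2.8, 2.9, 2.9, 3.3, 3.3, 3.8, 4.3, 4.5
The 2 values of 1.8 occupy positions 1–2 → each gets rank 1.
The 2 values of 2.9 occupy positions 4–5 → each gets rank 4.
The 2 values of 3.3 occupy positions 6–7 → each gets rank 6.
L has value 3.3 → rank 6.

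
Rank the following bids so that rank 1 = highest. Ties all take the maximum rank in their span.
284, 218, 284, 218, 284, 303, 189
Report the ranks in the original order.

Sorted (descending): 303, 284, 284, 284, 218, 218, 189
The 3 values of 284 occupy positions 2–4 → each gets rank 4.
The 2 values of 218 occupy positions 5–6 → each gets rank 6.

4, 6, 4, 6, 4, 1, 7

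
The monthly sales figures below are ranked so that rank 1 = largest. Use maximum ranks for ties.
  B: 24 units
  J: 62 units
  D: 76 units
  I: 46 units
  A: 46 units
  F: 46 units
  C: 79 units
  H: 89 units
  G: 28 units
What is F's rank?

Sorted (descending): 89, 79, 76, 62, 46, 46, 46, 28, 24
The 3 values of 46 occupy positions 5–7 → each gets rank 7.
F has value 46 units → rank 7.

7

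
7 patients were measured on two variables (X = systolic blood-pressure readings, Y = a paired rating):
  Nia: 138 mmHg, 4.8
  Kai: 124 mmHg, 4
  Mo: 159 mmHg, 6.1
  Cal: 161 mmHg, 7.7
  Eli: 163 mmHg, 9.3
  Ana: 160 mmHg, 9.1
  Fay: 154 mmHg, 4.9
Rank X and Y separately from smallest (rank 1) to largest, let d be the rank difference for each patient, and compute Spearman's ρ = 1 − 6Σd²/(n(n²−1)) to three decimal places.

Ranks of variable 1: 2, 1, 4, 6, 7, 5, 3
Ranks of variable 2: 2, 1, 4, 5, 7, 6, 3
d = r₁ − r₂: 0, 0, 0, 1, 0, -1, 0
d²: 0, 0, 0, 1, 0, 1, 0; Σd² = 2
ρ = 1 − 6·2/(7·48) = 1 − 12/336 = 0.964

0.964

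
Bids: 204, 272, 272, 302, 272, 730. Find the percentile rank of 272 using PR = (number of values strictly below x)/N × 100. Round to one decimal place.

16.7

N = 6.
Strictly below 272: 1. Equal to 272: 3.
PR = 1/6 × 100 = 16.7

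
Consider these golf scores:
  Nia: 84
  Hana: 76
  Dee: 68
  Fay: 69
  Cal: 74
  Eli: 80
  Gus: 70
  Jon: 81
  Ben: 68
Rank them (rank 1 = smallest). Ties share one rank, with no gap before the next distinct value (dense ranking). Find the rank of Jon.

Sorted (ascending): 68, 68, 69, 70, 74, 76, 80, 81, 84
The 2 values of 68 share dense rank 1.
Remaining distinct values take the next consecutive integers.
Jon has value 81 → rank 7.

7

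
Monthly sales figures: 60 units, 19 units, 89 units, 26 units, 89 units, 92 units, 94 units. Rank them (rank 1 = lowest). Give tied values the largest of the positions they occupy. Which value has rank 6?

92

Sorted (ascending): 19, 26, 60, 89, 89, 92, 94
The 2 values of 89 occupy positions 4–5 → each gets rank 5.
Rank 6 → value 92.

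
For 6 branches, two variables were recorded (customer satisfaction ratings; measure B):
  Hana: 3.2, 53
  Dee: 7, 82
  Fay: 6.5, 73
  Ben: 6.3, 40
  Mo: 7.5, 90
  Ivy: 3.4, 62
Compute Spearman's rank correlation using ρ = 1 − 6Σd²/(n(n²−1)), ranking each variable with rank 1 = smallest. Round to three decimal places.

0.829

Ranks of variable 1: 1, 5, 4, 3, 6, 2
Ranks of variable 2: 2, 5, 4, 1, 6, 3
d = r₁ − r₂: -1, 0, 0, 2, 0, -1
d²: 1, 0, 0, 4, 0, 1; Σd² = 6
ρ = 1 − 6·6/(6·35) = 1 − 36/210 = 0.829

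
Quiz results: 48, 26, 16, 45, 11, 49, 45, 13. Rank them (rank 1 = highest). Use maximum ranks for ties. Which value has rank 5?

26

Sorted (descending): 49, 48, 45, 45, 26, 16, 13, 11
The 2 values of 45 occupy positions 3–4 → each gets rank 4.
Rank 5 → value 26.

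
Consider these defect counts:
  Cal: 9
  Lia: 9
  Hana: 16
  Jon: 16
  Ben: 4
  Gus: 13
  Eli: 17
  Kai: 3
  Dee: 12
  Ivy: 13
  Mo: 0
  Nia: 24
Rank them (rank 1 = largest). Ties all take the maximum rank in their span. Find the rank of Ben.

10

Sorted (descending): 24, 17, 16, 16, 13, 13, 12, 9, 9, 4, 3, 0
The 2 values of 16 occupy positions 3–4 → each gets rank 4.
The 2 values of 13 occupy positions 5–6 → each gets rank 6.
The 2 values of 9 occupy positions 8–9 → each gets rank 9.
Ben has value 4 → rank 10.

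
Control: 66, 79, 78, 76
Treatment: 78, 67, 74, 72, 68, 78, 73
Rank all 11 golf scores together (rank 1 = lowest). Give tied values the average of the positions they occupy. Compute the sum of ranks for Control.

28

Sorted (ascending): 66, 67, 68, 72, 73, 74, 76, 78, 78, 78, 79
The 3 values of 78 occupy positions 8–10 → average rank 9.
Control values → pooled ranks: 66→1, 79→11, 78→9, 76→7
Rank sum = 1 + 11 + 9 + 7 = 28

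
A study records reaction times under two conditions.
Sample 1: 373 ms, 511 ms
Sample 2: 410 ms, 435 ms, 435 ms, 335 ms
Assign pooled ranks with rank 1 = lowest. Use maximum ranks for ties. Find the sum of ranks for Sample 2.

Sorted (ascending): 335, 373, 410, 435, 435, 511
The 2 values of 435 occupy positions 4–5 → each gets rank 5.
Sample 2 values → pooled ranks: 410→3, 435→5, 435→5, 335→1
Rank sum = 3 + 5 + 5 + 1 = 14

14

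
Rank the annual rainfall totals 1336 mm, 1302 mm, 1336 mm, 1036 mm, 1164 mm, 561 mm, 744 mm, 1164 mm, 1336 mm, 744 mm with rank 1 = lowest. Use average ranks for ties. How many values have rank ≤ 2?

Sorted (ascending): 561, 744, 744, 1036, 1164, 1164, 1302, 1336, 1336, 1336
The 2 values of 744 occupy positions 2–3 → average rank (2+3)/2 = 2.5.
The 2 values of 1164 occupy positions 5–6 → average rank (5+6)/2 = 5.5.
The 3 values of 1336 occupy positions 8–10 → average rank 9.
Ranks ≤ 2: {1} → 1 value.

1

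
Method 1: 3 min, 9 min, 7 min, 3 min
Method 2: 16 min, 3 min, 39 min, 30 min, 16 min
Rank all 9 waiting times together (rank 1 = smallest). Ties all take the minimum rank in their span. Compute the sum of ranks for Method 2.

30

Sorted (ascending): 3, 3, 3, 7, 9, 16, 16, 30, 39
The 3 values of 3 occupy positions 1–3 → each gets rank 1.
The 2 values of 16 occupy positions 6–7 → each gets rank 6.
Method 2 values → pooled ranks: 16→6, 3→1, 39→9, 30→8, 16→6
Rank sum = 6 + 1 + 9 + 8 + 6 = 30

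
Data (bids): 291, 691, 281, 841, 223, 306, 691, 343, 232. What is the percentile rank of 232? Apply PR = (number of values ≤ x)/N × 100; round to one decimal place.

N = 9.
Strictly below 232: 1. Equal to 232: 1.
PR = 2/9 × 100 = 22.2

22.2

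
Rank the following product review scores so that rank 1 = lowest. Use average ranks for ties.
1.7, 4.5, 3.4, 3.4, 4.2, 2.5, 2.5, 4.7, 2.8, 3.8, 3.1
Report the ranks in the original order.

Sorted (ascending): 1.7, 2.5, 2.5, 2.8, 3.1, 3.4, 3.4, 3.8, 4.2, 4.5, 4.7
The 2 values of 2.5 occupy positions 2–3 → average rank (2+3)/2 = 2.5.
The 2 values of 3.4 occupy positions 6–7 → average rank (6+7)/2 = 6.5.

1, 10, 6.5, 6.5, 9, 2.5, 2.5, 11, 4, 8, 5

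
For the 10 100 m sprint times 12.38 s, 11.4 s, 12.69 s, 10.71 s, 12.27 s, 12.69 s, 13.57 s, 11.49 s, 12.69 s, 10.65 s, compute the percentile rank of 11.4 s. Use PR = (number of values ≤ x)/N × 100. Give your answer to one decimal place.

N = 10.
Strictly below 11.4: 2. Equal to 11.4: 1.
PR = 3/10 × 100 = 30.0

30.0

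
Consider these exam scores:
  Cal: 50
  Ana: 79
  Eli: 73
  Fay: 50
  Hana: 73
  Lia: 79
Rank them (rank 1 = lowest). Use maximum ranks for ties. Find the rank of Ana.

Sorted (ascending): 50, 50, 73, 73, 79, 79
The 2 values of 50 occupy positions 1–2 → each gets rank 2.
The 2 values of 73 occupy positions 3–4 → each gets rank 4.
The 2 values of 79 occupy positions 5–6 → each gets rank 6.
Ana has value 79 → rank 6.

6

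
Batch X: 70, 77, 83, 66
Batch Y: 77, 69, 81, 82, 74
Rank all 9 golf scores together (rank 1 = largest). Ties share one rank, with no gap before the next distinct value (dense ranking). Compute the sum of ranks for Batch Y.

Sorted (descending): 83, 82, 81, 77, 77, 74, 70, 69, 66
The 2 values of 77 share dense rank 4.
Remaining distinct values take the next consecutive integers.
Batch Y values → pooled ranks: 77→4, 69→7, 81→3, 82→2, 74→5
Rank sum = 4 + 7 + 3 + 2 + 5 = 21

21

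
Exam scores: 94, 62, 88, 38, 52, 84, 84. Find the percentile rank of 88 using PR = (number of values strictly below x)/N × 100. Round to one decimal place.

71.4

N = 7.
Strictly below 88: 5. Equal to 88: 1.
PR = 5/7 × 100 = 71.4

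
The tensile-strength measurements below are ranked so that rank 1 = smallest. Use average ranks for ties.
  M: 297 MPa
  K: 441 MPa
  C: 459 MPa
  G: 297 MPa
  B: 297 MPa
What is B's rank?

2

Sorted (ascending): 297, 297, 297, 441, 459
The 3 values of 297 occupy positions 1–3 → average rank 2.
B has value 297 MPa → rank 2.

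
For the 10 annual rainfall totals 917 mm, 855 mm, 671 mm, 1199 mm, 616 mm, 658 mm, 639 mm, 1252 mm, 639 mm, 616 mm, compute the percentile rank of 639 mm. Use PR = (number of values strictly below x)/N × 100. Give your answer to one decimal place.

20.0

N = 10.
Strictly below 639: 2. Equal to 639: 2.
PR = 2/10 × 100 = 20.0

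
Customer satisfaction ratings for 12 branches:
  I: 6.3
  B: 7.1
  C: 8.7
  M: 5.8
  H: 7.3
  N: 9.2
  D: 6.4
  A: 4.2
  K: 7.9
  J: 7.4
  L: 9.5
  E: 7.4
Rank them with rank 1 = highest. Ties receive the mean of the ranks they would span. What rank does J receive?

5.5

Sorted (descending): 9.5, 9.2, 8.7, 7.9, 7.4, 7.4, 7.3, 7.1, 6.4, 6.3, 5.8, 4.2
The 2 values of 7.4 occupy positions 5–6 → average rank (5+6)/2 = 5.5.
J has value 7.4 → rank 5.5.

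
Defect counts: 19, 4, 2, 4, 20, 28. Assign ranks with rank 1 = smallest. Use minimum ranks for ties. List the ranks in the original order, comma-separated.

Sorted (ascending): 2, 4, 4, 19, 20, 28
The 2 values of 4 occupy positions 2–3 → each gets rank 2.

4, 2, 1, 2, 5, 6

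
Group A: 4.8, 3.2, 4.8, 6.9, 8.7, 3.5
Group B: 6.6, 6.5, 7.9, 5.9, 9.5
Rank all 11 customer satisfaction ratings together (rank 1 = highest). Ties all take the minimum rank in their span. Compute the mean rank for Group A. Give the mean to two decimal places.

7.17

Sorted (descending): 9.5, 8.7, 7.9, 6.9, 6.6, 6.5, 5.9, 4.8, 4.8, 3.5, 3.2
The 2 values of 4.8 occupy positions 8–9 → each gets rank 8.
Group A values → pooled ranks: 4.8→8, 3.2→11, 4.8→8, 6.9→4, 8.7→2, 3.5→10
Mean rank = (8 + 11 + 8 + 4 + 2 + 10) / 6 = 7.17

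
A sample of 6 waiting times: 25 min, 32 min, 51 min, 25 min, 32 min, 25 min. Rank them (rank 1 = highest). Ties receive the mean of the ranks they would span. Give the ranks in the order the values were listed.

5, 2.5, 1, 5, 2.5, 5

Sorted (descending): 51, 32, 32, 25, 25, 25
The 2 values of 32 occupy positions 2–3 → average rank (2+3)/2 = 2.5.
The 3 values of 25 occupy positions 4–6 → average rank 5.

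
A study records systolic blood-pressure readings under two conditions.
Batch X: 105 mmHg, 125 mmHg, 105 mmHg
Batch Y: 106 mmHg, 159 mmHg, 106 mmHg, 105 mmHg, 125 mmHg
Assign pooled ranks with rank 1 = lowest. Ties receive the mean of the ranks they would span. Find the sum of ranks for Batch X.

10.5

Sorted (ascending): 105, 105, 105, 106, 106, 125, 125, 159
The 3 values of 105 occupy positions 1–3 → average rank 2.
The 2 values of 106 occupy positions 4–5 → average rank (4+5)/2 = 4.5.
The 2 values of 125 occupy positions 6–7 → average rank (6+7)/2 = 6.5.
Batch X values → pooled ranks: 105→2, 125→6.5, 105→2
Rank sum = 2 + 6.5 + 2 = 10.5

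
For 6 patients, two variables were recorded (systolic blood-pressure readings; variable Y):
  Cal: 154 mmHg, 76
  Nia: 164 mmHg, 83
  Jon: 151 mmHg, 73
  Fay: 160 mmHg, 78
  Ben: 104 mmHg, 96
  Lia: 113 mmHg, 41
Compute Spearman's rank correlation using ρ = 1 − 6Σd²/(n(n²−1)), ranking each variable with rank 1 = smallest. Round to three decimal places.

0.143

Ranks of variable 1: 4, 6, 3, 5, 1, 2
Ranks of variable 2: 3, 5, 2, 4, 6, 1
d = r₁ − r₂: 1, 1, 1, 1, -5, 1
d²: 1, 1, 1, 1, 25, 1; Σd² = 30
ρ = 1 − 6·30/(6·35) = 1 − 180/210 = 0.143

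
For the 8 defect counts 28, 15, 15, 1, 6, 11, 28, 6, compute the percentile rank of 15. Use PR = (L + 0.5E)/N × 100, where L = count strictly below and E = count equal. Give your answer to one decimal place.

62.5

N = 8.
Strictly below 15: 4. Equal to 15: 2.
PR = (4 + 0.5·2)/8 × 100 = 62.5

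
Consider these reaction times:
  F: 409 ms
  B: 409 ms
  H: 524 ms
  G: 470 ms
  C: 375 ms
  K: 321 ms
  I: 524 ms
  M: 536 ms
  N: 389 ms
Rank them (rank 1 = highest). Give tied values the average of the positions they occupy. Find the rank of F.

Sorted (descending): 536, 524, 524, 470, 409, 409, 389, 375, 321
The 2 values of 524 occupy positions 2–3 → average rank (2+3)/2 = 2.5.
The 2 values of 409 occupy positions 5–6 → average rank (5+6)/2 = 5.5.
F has value 409 ms → rank 5.5.

5.5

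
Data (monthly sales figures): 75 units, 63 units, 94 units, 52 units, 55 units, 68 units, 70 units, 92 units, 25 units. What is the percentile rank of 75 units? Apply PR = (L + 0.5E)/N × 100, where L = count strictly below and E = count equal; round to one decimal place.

N = 9.
Strictly below 75: 6. Equal to 75: 1.
PR = (6 + 0.5·1)/9 × 100 = 72.2

72.2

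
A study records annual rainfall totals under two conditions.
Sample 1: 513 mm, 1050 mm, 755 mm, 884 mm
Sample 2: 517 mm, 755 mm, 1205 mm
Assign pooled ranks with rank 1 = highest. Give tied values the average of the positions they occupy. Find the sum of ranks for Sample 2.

11.5

Sorted (descending): 1205, 1050, 884, 755, 755, 517, 513
The 2 values of 755 occupy positions 4–5 → average rank (4+5)/2 = 4.5.
Sample 2 values → pooled ranks: 517→6, 755→4.5, 1205→1
Rank sum = 6 + 4.5 + 1 = 11.5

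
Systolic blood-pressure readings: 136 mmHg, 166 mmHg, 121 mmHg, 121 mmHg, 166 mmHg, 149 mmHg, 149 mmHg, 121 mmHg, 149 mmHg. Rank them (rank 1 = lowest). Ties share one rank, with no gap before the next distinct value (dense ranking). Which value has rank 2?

Sorted (ascending): 121, 121, 121, 136, 149, 149, 149, 166, 166
The 3 values of 121 share dense rank 1.
The 3 values of 149 share dense rank 3.
The 2 values of 166 share dense rank 4.
Remaining distinct values take the next consecutive integers.
Rank 2 → value 136.

136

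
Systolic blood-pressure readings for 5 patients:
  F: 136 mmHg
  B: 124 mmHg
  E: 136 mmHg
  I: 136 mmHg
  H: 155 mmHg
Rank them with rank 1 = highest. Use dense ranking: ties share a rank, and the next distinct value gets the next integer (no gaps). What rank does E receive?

2

Sorted (descending): 155, 136, 136, 136, 124
The 3 values of 136 share dense rank 2.
Remaining distinct values take the next consecutive integers.
E has value 136 mmHg → rank 2.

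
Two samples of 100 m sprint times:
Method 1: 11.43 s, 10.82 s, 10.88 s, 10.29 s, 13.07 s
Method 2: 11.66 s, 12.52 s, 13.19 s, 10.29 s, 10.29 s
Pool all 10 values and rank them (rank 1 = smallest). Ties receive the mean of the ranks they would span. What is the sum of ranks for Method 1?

Sorted (ascending): 10.29, 10.29, 10.29, 10.82, 10.88, 11.43, 11.66, 12.52, 13.07, 13.19
The 3 values of 10.29 occupy positions 1–3 → average rank 2.
Method 1 values → pooled ranks: 11.43→6, 10.82→4, 10.88→5, 10.29→2, 13.07→9
Rank sum = 6 + 4 + 5 + 2 + 9 = 26

26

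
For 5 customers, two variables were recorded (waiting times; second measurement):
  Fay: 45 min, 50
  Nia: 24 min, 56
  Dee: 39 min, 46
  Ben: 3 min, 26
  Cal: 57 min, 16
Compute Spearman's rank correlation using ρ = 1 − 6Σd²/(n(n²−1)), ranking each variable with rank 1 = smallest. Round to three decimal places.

Ranks of variable 1: 4, 2, 3, 1, 5
Ranks of variable 2: 4, 5, 3, 2, 1
d = r₁ − r₂: 0, -3, 0, -1, 4
d²: 0, 9, 0, 1, 16; Σd² = 26
ρ = 1 − 6·26/(5·24) = 1 − 156/120 = -0.300

-0.300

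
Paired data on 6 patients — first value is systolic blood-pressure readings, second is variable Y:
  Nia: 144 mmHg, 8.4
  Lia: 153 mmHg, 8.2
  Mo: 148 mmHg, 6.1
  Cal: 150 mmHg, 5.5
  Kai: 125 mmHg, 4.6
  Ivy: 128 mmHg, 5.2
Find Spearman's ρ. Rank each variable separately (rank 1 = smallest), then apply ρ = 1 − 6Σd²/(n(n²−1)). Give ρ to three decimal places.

0.600

Ranks of variable 1: 3, 6, 4, 5, 1, 2
Ranks of variable 2: 6, 5, 4, 3, 1, 2
d = r₁ − r₂: -3, 1, 0, 2, 0, 0
d²: 9, 1, 0, 4, 0, 0; Σd² = 14
ρ = 1 − 6·14/(6·35) = 1 − 84/210 = 0.600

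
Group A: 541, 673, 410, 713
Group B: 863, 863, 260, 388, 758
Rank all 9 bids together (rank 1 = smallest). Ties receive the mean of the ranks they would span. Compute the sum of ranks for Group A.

18

Sorted (ascending): 260, 388, 410, 541, 673, 713, 758, 863, 863
The 2 values of 863 occupy positions 8–9 → average rank (8+9)/2 = 8.5.
Group A values → pooled ranks: 541→4, 673→5, 410→3, 713→6
Rank sum = 4 + 5 + 3 + 6 = 18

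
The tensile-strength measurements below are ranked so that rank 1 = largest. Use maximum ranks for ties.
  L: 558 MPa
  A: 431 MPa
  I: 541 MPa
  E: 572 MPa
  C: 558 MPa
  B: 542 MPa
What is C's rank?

Sorted (descending): 572, 558, 558, 542, 541, 431
The 2 values of 558 occupy positions 2–3 → each gets rank 3.
C has value 558 MPa → rank 3.

3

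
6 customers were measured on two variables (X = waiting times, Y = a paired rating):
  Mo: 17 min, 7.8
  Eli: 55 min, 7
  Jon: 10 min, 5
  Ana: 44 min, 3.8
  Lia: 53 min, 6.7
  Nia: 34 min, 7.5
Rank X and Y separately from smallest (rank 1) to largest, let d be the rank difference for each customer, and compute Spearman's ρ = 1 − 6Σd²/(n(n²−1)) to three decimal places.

-0.086

Ranks of variable 1: 2, 6, 1, 4, 5, 3
Ranks of variable 2: 6, 4, 2, 1, 3, 5
d = r₁ − r₂: -4, 2, -1, 3, 2, -2
d²: 16, 4, 1, 9, 4, 4; Σd² = 38
ρ = 1 − 6·38/(6·35) = 1 − 228/210 = -0.086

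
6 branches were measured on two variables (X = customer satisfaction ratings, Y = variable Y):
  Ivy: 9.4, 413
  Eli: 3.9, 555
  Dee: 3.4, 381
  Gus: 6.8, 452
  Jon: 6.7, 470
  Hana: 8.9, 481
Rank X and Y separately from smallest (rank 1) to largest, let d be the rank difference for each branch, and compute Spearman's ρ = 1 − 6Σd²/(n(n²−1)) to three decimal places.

0.029

Ranks of variable 1: 6, 2, 1, 4, 3, 5
Ranks of variable 2: 2, 6, 1, 3, 4, 5
d = r₁ − r₂: 4, -4, 0, 1, -1, 0
d²: 16, 16, 0, 1, 1, 0; Σd² = 34
ρ = 1 − 6·34/(6·35) = 1 − 204/210 = 0.029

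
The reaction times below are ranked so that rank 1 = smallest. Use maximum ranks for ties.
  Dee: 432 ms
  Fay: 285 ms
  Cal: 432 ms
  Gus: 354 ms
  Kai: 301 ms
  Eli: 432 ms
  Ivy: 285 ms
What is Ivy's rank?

2

Sorted (ascending): 285, 285, 301, 354, 432, 432, 432
The 2 values of 285 occupy positions 1–2 → each gets rank 2.
The 3 values of 432 occupy positions 5–7 → each gets rank 7.
Ivy has value 285 ms → rank 2.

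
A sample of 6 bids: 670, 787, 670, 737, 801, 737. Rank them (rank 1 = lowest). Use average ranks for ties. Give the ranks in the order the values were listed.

1.5, 5, 1.5, 3.5, 6, 3.5

Sorted (ascending): 670, 670, 737, 737, 787, 801
The 2 values of 670 occupy positions 1–2 → average rank (1+2)/2 = 1.5.
The 2 values of 737 occupy positions 3–4 → average rank (3+4)/2 = 3.5.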